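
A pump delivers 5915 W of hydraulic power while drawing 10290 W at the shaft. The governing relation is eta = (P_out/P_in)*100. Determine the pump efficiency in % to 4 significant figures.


eta = (5915 / 10290) * 100 = 57.48 %
Therefore the pump efficiency = 57.48 %.


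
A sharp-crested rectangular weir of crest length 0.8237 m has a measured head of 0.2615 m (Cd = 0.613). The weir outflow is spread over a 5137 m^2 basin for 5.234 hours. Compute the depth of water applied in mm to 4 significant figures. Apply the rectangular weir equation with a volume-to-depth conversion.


Approach: apply the rectangular weir equation with a volume-to-depth conversion, Q = (2/3)*Cd*L*sqrt(2g)*H^1.5; d = Q*t/A * 1000.
Step 1 — weir discharge:
  Q = (2/3)*0.613*0.8237*sqrt(2*9.81)*0.2615^1.5 = 0.199386 m^3/s
Step 2 — volume: V = 0.199386 * 5.234*3600 = 3756.92 m^3
Step 3 — depth: d = V/A * 1000 = 3756.92/5137 * 1000 = 731.3 mm
Therefore the depth of water applied = 731.3 mm.


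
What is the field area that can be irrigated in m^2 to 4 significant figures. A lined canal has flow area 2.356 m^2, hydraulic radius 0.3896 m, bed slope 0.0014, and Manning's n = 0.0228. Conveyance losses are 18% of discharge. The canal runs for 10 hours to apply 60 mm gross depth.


Approach: apply Manning's equation with a conveyance and depth budget, Q = (1/n)*A*R^(2/3)*S^(1/2); Q_field = Q*(1-loss); Area = Q_field*t/(d/1000).
Step 1 — canal discharge (Manning's equation):
  Q = (1/0.0228) * 2.356 * 0.3896^(2/3) * 0.0014^(1/2) = 2.06245 m^3/s
Step 2 — delivered flow: Q_field = 2.06245*(1 - 18/100) = 1.69121 m^3/s
Step 3 — volume delivered: V = 1.69121 * 10*3600 = 60883.6 m^3
Step 4 — area served: A = V / (depth/1000) = 60883.6 / 0.06 = 1015000 m^2
Therefore the field area that can be irrigated = 1015000 m^2.


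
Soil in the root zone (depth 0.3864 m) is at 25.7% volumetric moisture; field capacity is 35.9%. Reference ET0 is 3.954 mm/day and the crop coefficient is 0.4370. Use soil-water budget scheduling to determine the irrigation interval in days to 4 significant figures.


Approach: apply soil-water budget scheduling, SMD = (FC-theta)/100*depth*1000; ETc = ET0*Kc; interval = SMD/ETc.
Step 1 — soil moisture deficit:
  SMD = (35.9 - 25.7)/100 * 0.3864 * 1000 = 39.4128 mm
Step 2 — daily crop ET (ETc = ET0*Kc):
  ETc = 3.954 * 0.4370 = 1.72790 mm/day
Step 3 — irrigation interval (SMD/ETc):
  interval = 39.4128 / 1.72790 = 22.81 days
Therefore the irrigation interval = 22.81 days.


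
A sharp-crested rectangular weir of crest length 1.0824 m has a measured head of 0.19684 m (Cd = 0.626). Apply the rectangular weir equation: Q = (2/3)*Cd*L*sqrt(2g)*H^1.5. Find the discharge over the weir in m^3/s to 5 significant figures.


Q = (2/3)*0.626*1.0824*sqrt(2*9.81)*0.19684^1.5 = 0.17474 m^3/s
Therefore the discharge over the weir = 0.17474 m^3/s.


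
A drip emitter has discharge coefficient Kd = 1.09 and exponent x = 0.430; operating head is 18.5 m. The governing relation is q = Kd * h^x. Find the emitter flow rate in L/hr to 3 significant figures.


q = 1.09 * 18.5^0.430 = 3.82 L/hr
Therefore the emitter flow rate = 3.82 L/hr.


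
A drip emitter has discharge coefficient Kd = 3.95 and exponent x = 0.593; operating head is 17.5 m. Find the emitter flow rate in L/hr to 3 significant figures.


Approach: apply the emitter characteristic equation, q = Kd * h^x.
q = 3.95 * 17.5^0.593 = 21.6 L/hr
Therefore the emitter flow rate = 21.6 L/hr.


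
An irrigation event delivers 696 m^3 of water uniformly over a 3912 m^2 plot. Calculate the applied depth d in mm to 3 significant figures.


Approach: apply depth from volume over area, d = (V/A)*1000.
d = (696 / 3912) * 1000 = 178 mm
Therefore the applied depth d = 178 mm.


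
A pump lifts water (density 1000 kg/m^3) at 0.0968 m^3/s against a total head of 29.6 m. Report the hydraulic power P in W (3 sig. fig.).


Approach: apply the hydraulic power relation, P = rho*g*Q*H.
P = 1000 * 9.81 * 0.0968 * 29.6 = 28100 W
Therefore the hydraulic power P = 28100 W.


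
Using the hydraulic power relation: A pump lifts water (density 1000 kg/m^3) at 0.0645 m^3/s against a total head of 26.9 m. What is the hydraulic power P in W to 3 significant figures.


Approach: apply the hydraulic power relation, P = rho*g*Q*H.
P = 1000 * 9.81 * 0.0645 * 26.9 = 17000 W
Therefore the hydraulic power P = 17000 W.


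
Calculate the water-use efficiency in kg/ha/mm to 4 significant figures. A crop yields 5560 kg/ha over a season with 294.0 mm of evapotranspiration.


Approach: apply the water-use efficiency ratio, WUE = yield/ET.
WUE = 5560 / 294.0 = 18.91 kg/ha/mm
Therefore the water-use efficiency = 18.91 kg/ha/mm.


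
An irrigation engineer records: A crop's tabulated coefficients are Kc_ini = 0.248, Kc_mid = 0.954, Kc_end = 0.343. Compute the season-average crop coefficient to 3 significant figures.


Approach: apply a simple seasonal average, Kc_avg = (Kc_ini + Kc_mid + Kc_end)/3.
Kc_avg = (0.248 + 0.954 + 0.343)/3 = 0.515
Therefore the season-average crop coefficient = 0.515.


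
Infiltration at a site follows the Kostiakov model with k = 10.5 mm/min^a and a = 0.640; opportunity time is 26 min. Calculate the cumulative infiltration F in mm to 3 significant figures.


Approach: apply the Kostiakov infiltration equation, F = k*t^a.
F = 10.5 * 26^0.640 = 84.5 mm
Therefore the cumulative infiltration F = 84.5 mm.


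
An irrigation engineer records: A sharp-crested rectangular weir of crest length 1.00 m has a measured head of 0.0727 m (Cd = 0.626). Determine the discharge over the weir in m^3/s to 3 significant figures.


Approach: apply the rectangular weir equation, Q = (2/3)*Cd*L*sqrt(2g)*H^1.5.
Q = (2/3)*0.626*1.00*sqrt(2*9.81)*0.0727^1.5 = 0.0362 m^3/s
Therefore the discharge over the weir = 0.0362 m^3/s.


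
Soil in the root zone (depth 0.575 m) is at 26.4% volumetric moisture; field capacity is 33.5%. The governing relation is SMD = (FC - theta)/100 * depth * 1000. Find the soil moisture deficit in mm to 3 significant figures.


SMD = (33.5 - 26.4)/100 * 0.575 * 1000 = 40.8 mm
Therefore the soil moisture deficit = 40.8 mm.


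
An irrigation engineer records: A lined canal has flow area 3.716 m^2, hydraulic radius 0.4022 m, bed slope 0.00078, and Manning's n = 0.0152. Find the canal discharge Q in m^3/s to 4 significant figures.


Approach: apply Manning's equation, Q = (1/n)*A*R^(2/3)*S^(1/2).
Q = (1/0.0152) * 3.716 * 0.4022^(2/3) * 0.00078^(1/2) = 3.720 m^3/s
Therefore the canal discharge Q = 3.720 m^3/s.


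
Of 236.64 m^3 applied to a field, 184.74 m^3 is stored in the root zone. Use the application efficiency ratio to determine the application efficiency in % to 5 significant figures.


Approach: apply the application efficiency ratio, Ea = (stored/applied)*100.
Ea = (184.74/236.64)*100 = 78.068 %
Therefore the application efficiency = 78.068 %.


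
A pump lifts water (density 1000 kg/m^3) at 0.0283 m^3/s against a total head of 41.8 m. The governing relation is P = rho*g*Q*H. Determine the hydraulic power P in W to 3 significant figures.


P = 1000 * 9.81 * 0.0283 * 41.8 = 11600 W
Therefore the hydraulic power P = 11600 W.


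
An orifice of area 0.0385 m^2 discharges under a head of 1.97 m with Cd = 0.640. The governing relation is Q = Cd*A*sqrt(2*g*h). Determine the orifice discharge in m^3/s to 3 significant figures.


Q = 0.640 * 0.0385 * sqrt(2*9.81*1.97) = 0.153 m^3/s
Therefore the orifice discharge = 0.153 m^3/s.


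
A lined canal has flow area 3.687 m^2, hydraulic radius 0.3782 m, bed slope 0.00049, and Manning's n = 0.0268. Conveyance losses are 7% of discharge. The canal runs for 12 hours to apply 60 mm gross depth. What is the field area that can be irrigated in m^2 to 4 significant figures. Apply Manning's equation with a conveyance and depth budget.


Approach: apply Manning's equation with a conveyance and depth budget, Q = (1/n)*A*R^(2/3)*S^(1/2); Q_field = Q*(1-loss); Area = Q_field*t/(d/1000).
Step 1 — canal discharge (Manning's equation):
  Q = (1/0.0268) * 3.687 * 0.3782^(2/3) * 0.00049^(1/2) = 1.59264 m^3/s
Step 2 — delivered flow: Q_field = 1.59264*(1 - 7/100) = 1.48115 m^3/s
Step 3 — volume delivered: V = 1.48115 * 12*3600 = 63985.9 m^3
Step 4 — area served: A = V / (depth/1000) = 63985.9 / 0.06 = 1066000 m^2
Therefore the field area that can be irrigated = 1066000 m^2.


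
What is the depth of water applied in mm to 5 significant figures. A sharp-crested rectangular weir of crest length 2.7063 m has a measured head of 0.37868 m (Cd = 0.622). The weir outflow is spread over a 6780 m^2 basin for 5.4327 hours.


Approach: apply the rectangular weir equation with a volume-to-depth conversion, Q = (2/3)*Cd*L*sqrt(2g)*H^1.5; d = Q*t/A * 1000.
Step 1 — weir discharge:
  Q = (2/3)*0.622*2.7063*sqrt(2*9.81)*0.37868^1.5 = 1.158332 m^3/s
Step 2 — volume: V = 1.158332 * 5.4327*3600 = 22654.34 m^3
Step 3 — depth: d = V/A * 1000 = 22654.34/6780 * 1000 = 3341.3 mm
Therefore the depth of water applied = 3341.3 mm.


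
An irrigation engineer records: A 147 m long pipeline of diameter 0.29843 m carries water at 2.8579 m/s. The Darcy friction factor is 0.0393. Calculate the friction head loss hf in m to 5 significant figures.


Approach: apply the Darcy-Weisbach equation, hf = f*(L/D)*(v^2/(2g)).
hf = 0.0393 * (147/0.29843) * (2.8579^2 / (2*9.81))
hf = 8.0587 m
Therefore the friction head loss hf = 8.0587 m.


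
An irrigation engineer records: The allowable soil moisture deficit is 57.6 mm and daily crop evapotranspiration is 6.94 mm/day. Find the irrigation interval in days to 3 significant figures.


Approach: apply the irrigation interval relation, interval = SMD / ETc.
interval = 57.6 / 6.94 = 8.30 days
Therefore the irrigation interval = 8.30 days.


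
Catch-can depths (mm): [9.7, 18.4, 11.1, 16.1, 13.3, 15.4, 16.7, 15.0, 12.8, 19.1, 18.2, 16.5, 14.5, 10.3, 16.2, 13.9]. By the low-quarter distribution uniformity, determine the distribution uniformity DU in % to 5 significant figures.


Approach: apply the low-quarter distribution uniformity, DU = (mean of lowest quarter of readings / overall mean)*100.
sorted lowest 4 of 16: [9.7, 10.3, 11.1, 12.8] -> mean = 10.97500 mm
overall mean = 14.82500 mm
DU = (10.97500/14.82500)*100 = 74.030 %
Therefore the distribution uniformity DU = 74.030 %.


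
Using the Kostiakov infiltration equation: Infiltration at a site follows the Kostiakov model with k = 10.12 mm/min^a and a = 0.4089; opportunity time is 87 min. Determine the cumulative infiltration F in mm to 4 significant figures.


Approach: apply the Kostiakov infiltration equation, F = k*t^a.
F = 10.12 * 87^0.4089 = 62.84 mm
Therefore the cumulative infiltration F = 62.84 mm.


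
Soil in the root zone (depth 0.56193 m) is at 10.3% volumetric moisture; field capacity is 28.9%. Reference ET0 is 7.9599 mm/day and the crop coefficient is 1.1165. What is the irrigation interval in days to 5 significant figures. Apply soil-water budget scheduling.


Approach: apply soil-water budget scheduling, SMD = (FC-theta)/100*depth*1000; ETc = ET0*Kc; interval = SMD/ETc.
Step 1 — soil moisture deficit:
  SMD = (28.9 - 10.3)/100 * 0.56193 * 1000 = 104.5190 mm
Step 2 — daily crop ET (ETc = ET0*Kc):
  ETc = 7.9599 * 1.1165 = 8.887228 mm/day
Step 3 — irrigation interval (SMD/ETc):
  interval = 104.5190 / 8.887228 = 11.761 days
Therefore the irrigation interval = 11.761 days.


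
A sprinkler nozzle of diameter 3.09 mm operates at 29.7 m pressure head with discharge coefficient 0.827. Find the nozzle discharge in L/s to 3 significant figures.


Approach: apply the orifice equation, Q = Cd*A*sqrt(2*g*h), A = pi*(d/2)^2.
A = pi*(3.09e-3/2)^2 = 7.4991e-06 m^2
Q = 0.827 * 7.4991e-06 * sqrt(2*9.81*29.7) * 1000 = 0.150 L/s
Therefore the nozzle discharge = 0.150 L/s.


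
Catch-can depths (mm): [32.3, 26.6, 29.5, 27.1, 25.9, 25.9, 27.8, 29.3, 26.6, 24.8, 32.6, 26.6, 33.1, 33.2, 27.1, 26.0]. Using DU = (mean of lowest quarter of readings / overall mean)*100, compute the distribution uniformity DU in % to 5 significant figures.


sorted lowest 4 of 16: [24.8, 25.9, 25.9, 26.0] -> mean = 25.65000 mm
overall mean = 28.40000 mm
DU = (25.65000/28.40000)*100 = 90.317 %
Therefore the distribution uniformity DU = 90.317 %.


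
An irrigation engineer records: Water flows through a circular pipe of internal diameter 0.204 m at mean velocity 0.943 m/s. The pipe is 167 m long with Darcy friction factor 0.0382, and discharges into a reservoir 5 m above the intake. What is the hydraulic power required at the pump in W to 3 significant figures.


Approach: apply continuity + Darcy-Weisbach + hydraulic power, Q = A*v; hf = f*(L/D)*(v^2/(2g)); H = static + hf; P = rho*g*Q*H.
Step 1 — flow rate (continuity, Q = A*v):
  A = pi*(0.204/2)^2 = 0.032685 m^2
  Q = 0.032685 * 0.943 = 0.030822 m^3/s
Step 2 — friction head loss (Darcy-Weisbach):
  hf = 0.0382 * (167/0.204) * (0.943^2 / (2*9.81))
  hf = 1.4173 m
Step 3 — total head: H = 5 + 1.4173 = 6.4173 m
Step 4 — hydraulic power (P = rho*g*Q*H):
  P = 1000 * 9.81 * 0.030822 * 6.4173 = 1940 W
Therefore the hydraulic power required at the pump = 1940 W.


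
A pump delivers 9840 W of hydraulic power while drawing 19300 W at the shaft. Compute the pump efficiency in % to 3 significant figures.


Approach: apply the efficiency ratio, eta = (P_out/P_in)*100.
eta = (9840 / 19300) * 100 = 51.0 %
Therefore the pump efficiency = 51.0 %.


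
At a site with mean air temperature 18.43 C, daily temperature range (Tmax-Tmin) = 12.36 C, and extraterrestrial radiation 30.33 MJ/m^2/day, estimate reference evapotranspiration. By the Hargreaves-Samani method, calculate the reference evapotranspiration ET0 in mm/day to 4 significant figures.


Approach: apply the Hargreaves-Samani method, ET0 = 0.0023*(Tmean+17.8)*sqrt(Tmax-Tmin)*0.408*Ra.
ET0 = 0.0023*(18.43+17.8)*sqrt(12.36)*0.408*30.33 = 3.625 mm/day
Therefore the reference evapotranspiration ET0 = 3.625 mm/day.


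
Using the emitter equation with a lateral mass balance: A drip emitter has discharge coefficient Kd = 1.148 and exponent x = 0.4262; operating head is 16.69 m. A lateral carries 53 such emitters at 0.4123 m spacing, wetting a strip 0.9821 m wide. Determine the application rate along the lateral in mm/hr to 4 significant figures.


Approach: apply the emitter equation with a lateral mass balance, q = Kd*h^x; Q = n*q; rate = Q/(n*spacing*width).
Step 1 — single emitter flow (q = Kd*h^x):
  q = 1.148 * 16.69^0.4262 = 3.81024 L/hr
Step 2 — total lateral flow: Q = 53 * 3.81024 = 201.943 L/hr
Step 3 — wetted area: A = 53 * 0.4123 * 0.9821 = 21.4608 m^2
Step 4 — application rate: Q/A = 201.943/21.4608 = 9.410 mm/hr
Therefore the application rate along the lateral = 9.410 mm/hr.


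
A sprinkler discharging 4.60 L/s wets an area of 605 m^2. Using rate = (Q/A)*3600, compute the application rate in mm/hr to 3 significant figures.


rate = (4.60 / 605) * 3600 = 27.4 mm/hr
Therefore the application rate = 27.4 mm/hr.


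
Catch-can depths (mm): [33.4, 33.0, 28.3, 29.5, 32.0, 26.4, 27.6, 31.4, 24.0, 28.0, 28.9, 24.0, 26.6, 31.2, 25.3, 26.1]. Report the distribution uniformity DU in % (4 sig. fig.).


Approach: apply the low-quarter distribution uniformity, DU = (mean of lowest quarter of readings / overall mean)*100.
sorted lowest 4 of 16: [24.0, 24.0, 25.3, 26.1] -> mean = 24.8500 mm
overall mean = 28.4812 mm
DU = (24.8500/28.4812)*100 = 87.25 %
Therefore the distribution uniformity DU = 87.25 %.


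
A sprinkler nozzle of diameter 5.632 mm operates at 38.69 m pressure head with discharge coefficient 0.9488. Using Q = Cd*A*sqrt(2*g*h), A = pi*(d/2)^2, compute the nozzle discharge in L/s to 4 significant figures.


A = pi*(5.632e-3/2)^2 = 2.49124e-05 m^2
Q = 0.9488 * 2.49124e-05 * sqrt(2*9.81*38.69) * 1000 = 0.6512 L/s
Therefore the nozzle discharge = 0.6512 L/s.


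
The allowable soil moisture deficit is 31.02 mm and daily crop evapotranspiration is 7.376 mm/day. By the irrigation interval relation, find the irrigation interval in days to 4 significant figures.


Approach: apply the irrigation interval relation, interval = SMD / ETc.
interval = 31.02 / 7.376 = 4.206 days
Therefore the irrigation interval = 4.206 days.


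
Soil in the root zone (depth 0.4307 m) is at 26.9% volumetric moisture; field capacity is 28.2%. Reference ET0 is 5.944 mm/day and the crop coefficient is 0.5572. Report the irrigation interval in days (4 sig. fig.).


Approach: apply soil-water budget scheduling, SMD = (FC-theta)/100*depth*1000; ETc = ET0*Kc; interval = SMD/ETc.
Step 1 — soil moisture deficit:
  SMD = (28.2 - 26.9)/100 * 0.4307 * 1000 = 5.59910 mm
Step 2 — daily crop ET (ETc = ET0*Kc):
  ETc = 5.944 * 0.5572 = 3.31200 mm/day
Step 3 — irrigation interval (SMD/ETc):
  interval = 5.59910 / 3.31200 = 1.691 days
Therefore the irrigation interval = 1.691 days.


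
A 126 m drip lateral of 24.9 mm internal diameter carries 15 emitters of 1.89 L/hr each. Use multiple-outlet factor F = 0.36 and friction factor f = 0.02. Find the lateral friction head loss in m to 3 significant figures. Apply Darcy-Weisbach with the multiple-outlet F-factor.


Approach: apply Darcy-Weisbach with the multiple-outlet F-factor, Q = n*q/(3600*1000) m^3/s; v = Q/A; hf = F*f*(L/D)*(v^2/(2g)).
Q = 15*1.89/(3600*1000) = 7.8750e-06 m^3/s
A = pi*(24.9e-3/2)^2 = 4.8695e-04 m^2, so v = Q/A = 0.016172 m/s
hf = 0.36*0.02*(126/0.0249)*(0.016172^2/(2*9.81)) = 0.000486 m
Therefore the lateral friction head loss = 0.000486 m.


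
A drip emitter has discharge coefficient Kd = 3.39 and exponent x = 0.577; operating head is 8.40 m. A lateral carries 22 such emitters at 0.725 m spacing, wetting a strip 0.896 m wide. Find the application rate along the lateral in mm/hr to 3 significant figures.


Approach: apply the emitter equation with a lateral mass balance, q = Kd*h^x; Q = n*q; rate = Q/(n*spacing*width).
Step 1 — single emitter flow (q = Kd*h^x):
  q = 3.39 * 8.40^0.577 = 11.575 L/hr
Step 2 — total lateral flow: Q = 22 * 11.575 = 254.64 L/hr
Step 3 — wetted area: A = 22 * 0.725 * 0.896 = 14.291 m^2
Step 4 — application rate: Q/A = 254.64/14.291 = 17.8 mm/hr
Therefore the application rate along the lateral = 17.8 mm/hr.


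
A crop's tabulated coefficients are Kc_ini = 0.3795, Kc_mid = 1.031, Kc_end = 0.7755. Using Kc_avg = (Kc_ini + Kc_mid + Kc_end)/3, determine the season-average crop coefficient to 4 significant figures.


Kc_avg = (0.3795 + 1.031 + 0.7755)/3 = 0.7287
Therefore the season-average crop coefficient = 0.7287.


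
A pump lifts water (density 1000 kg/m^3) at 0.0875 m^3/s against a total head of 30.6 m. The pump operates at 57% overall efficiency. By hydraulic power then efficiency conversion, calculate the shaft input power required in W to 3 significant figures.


Approach: apply hydraulic power then efficiency conversion, P = rho*g*Q*H; P_in = P/eta.
Step 1 — hydraulic power (P = rho*g*Q*H):
  P = 1000 * 9.81 * 0.0875 * 30.6 = 26266 W
Step 2 — input power: P_in = P/eta = 26266 / 0.57 = 46100 W
Therefore the shaft input power required = 46100 W.


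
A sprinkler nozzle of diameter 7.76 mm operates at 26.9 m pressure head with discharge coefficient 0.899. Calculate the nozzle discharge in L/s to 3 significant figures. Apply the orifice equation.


Approach: apply the orifice equation, Q = Cd*A*sqrt(2*g*h), A = pi*(d/2)^2.
A = pi*(7.76e-3/2)^2 = 4.7295e-05 m^2
Q = 0.899 * 4.7295e-05 * sqrt(2*9.81*26.9) * 1000 = 0.977 L/s
Therefore the nozzle discharge = 0.977 L/s.


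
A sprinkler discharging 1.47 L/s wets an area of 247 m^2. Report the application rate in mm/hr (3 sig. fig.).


Approach: apply the application rate relation, rate = (Q/A)*3600.
rate = (1.47 / 247) * 3600 = 21.4 mm/hr
Therefore the application rate = 21.4 mm/hr.


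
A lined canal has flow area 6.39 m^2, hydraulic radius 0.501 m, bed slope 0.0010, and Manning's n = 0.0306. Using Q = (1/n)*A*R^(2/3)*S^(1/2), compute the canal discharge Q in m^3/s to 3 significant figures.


Q = (1/0.0306) * 6.39 * 0.501^(2/3) * 0.0010^(1/2) = 4.17 m^3/s
Therefore the canal discharge Q = 4.17 m^3/s.


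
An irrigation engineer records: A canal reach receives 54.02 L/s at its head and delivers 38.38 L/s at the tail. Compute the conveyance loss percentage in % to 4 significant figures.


Approach: apply the conveyance loss ratio, loss% = ((Q_head - Q_tail)/Q_head)*100.
loss = ((54.02 - 38.38)/54.02)*100 = 28.95 %
Therefore the conveyance loss percentage = 28.95 %.


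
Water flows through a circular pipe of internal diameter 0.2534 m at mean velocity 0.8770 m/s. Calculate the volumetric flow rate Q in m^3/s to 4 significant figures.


Approach: apply the continuity equation for pipe flow, Q = A * v with A = pi*(D/2)^2.
A = pi*(0.2534/2)^2 = 0.0504316 m^2
Q = 0.0504316 * 0.8770 = 0.04423 m^3/s
Therefore the volumetric flow rate Q = 0.04423 m^3/s.


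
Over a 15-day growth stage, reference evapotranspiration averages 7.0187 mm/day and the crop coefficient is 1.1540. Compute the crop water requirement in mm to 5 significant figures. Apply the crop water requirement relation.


Approach: apply the crop water requirement relation, CWR = ET0 * Kc * days.
CWR = 7.0187 * 1.1540 * 15 = 121.49 mm
Therefore the crop water requirement = 121.49 mm.


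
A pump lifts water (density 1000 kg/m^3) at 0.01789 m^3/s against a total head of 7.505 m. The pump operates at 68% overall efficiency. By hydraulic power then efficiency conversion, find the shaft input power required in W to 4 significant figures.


Approach: apply hydraulic power then efficiency conversion, P = rho*g*Q*H; P_in = P/eta.
Step 1 — hydraulic power (P = rho*g*Q*H):
  P = 1000 * 9.81 * 0.01789 * 7.505 = 1317.13 W
Step 2 — input power: P_in = P/eta = 1317.13 / 0.68 = 1937 W
Therefore the shaft input power required = 1937 W.


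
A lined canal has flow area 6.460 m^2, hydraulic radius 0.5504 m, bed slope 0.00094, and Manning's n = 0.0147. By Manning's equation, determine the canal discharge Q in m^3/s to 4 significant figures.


Approach: apply Manning's equation, Q = (1/n)*A*R^(2/3)*S^(1/2).
Q = (1/0.0147) * 6.460 * 0.5504^(2/3) * 0.00094^(1/2) = 9.049 m^3/s
Therefore the canal discharge Q = 9.049 m^3/s.


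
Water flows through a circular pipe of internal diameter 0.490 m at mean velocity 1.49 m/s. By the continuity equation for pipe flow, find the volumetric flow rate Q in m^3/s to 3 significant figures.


Approach: apply the continuity equation for pipe flow, Q = A * v with A = pi*(D/2)^2.
A = pi*(0.490/2)^2 = 0.18857 m^2
Q = 0.18857 * 1.49 = 0.281 m^3/s
Therefore the volumetric flow rate Q = 0.281 m^3/s.


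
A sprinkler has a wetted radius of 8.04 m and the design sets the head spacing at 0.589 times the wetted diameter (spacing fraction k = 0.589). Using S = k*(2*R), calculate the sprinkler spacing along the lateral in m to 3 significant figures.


S = 0.589 * (2 * 8.04) = 9.47 m
Therefore the sprinkler spacing along the lateral = 9.47 m.


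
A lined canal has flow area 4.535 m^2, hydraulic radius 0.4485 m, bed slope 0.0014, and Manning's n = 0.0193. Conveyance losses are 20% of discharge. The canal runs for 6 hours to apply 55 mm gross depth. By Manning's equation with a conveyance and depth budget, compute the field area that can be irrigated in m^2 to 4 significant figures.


Approach: apply Manning's equation with a conveyance and depth budget, Q = (1/n)*A*R^(2/3)*S^(1/2); Q_field = Q*(1-loss); Area = Q_field*t/(d/1000).
Step 1 — canal discharge (Manning's equation):
  Q = (1/0.0193) * 4.535 * 0.4485^(2/3) * 0.0014^(1/2) = 5.15140 m^3/s
Step 2 — delivered flow: Q_field = 5.15140*(1 - 20/100) = 4.12112 m^3/s
Step 3 — volume delivered: V = 4.12112 * 6*3600 = 89016.3 m^3
Step 4 — area served: A = V / (depth/1000) = 89016.3 / 0.055 = 1618000 m^2
Therefore the field area that can be irrigated = 1618000 m^2.


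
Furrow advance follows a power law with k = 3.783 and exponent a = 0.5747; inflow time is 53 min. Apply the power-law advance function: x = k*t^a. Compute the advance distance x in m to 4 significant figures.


x = 3.783 * 53^0.5747 = 37.05 m
Therefore the advance distance x = 37.05 m.


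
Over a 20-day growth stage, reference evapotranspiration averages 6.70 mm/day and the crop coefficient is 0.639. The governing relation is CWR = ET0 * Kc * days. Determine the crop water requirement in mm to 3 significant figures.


CWR = 6.70 * 0.639 * 20 = 85.6 mm
Therefore the crop water requirement = 85.6 mm.


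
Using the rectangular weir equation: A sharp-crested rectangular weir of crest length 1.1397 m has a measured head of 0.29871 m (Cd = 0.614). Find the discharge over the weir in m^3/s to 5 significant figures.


Approach: apply the rectangular weir equation, Q = (2/3)*Cd*L*sqrt(2g)*H^1.5.
Q = (2/3)*0.614*1.1397*sqrt(2*9.81)*0.29871^1.5 = 0.33736 m^3/s
Therefore the discharge over the weir = 0.33736 m^3/s.


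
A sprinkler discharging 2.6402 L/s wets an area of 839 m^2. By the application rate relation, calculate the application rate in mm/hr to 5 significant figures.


Approach: apply the application rate relation, rate = (Q/A)*3600.
rate = (2.6402 / 839) * 3600 = 11.329 mm/hr
Therefore the application rate = 11.329 mm/hr.


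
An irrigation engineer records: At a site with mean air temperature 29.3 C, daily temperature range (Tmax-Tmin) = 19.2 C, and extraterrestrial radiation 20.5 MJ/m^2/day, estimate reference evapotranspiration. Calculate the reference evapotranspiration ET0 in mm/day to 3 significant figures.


Approach: apply the Hargreaves-Samani method, ET0 = 0.0023*(Tmean+17.8)*sqrt(Tmax-Tmin)*0.408*Ra.
ET0 = 0.0023*(29.3+17.8)*sqrt(19.2)*0.408*20.5 = 3.97 mm/day
Therefore the reference evapotranspiration ET0 = 3.97 mm/day.


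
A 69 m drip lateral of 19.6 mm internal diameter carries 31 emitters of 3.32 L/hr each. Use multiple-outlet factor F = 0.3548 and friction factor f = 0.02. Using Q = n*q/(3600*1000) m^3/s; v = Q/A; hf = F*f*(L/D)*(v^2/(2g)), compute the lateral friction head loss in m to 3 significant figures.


Q = 31*3.32/(3600*1000) = 2.8589e-05 m^3/s
A = pi*(19.6e-3/2)^2 = 3.0172e-04 m^2, so v = Q/A = 0.094753 m/s
hf = 0.3548*0.02*(69/0.0196)*(0.094753^2/(2*9.81)) = 0.0114 m
Therefore the lateral friction head loss = 0.0114 m.


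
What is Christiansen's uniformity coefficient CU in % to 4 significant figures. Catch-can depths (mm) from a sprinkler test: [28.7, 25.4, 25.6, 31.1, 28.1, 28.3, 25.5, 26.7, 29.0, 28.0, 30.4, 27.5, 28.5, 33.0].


Approach: apply Christiansen's uniformity coefficient, CU = (1 - mean_abs_deviation/mean)*100.
mean = 28.2714 mm
mean |d_i - mean| = 1.58571 mm
CU = (1 - 1.58571/28.2714)*100 = 94.39 %
Therefore Christiansen's uniformity coefficient CU = 94.39 %.


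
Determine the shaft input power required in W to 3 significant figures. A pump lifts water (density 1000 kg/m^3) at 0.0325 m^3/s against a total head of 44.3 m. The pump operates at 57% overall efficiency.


Approach: apply hydraulic power then efficiency conversion, P = rho*g*Q*H; P_in = P/eta.
Step 1 — hydraulic power (P = rho*g*Q*H):
  P = 1000 * 9.81 * 0.0325 * 44.3 = 14124 W
Step 2 — input power: P_in = P/eta = 14124 / 0.57 = 24800 W
Therefore the shaft input power required = 24800 W.


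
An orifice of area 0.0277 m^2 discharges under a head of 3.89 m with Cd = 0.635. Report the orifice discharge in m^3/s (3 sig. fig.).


Approach: apply the orifice equation, Q = Cd*A*sqrt(2*g*h).
Q = 0.635 * 0.0277 * sqrt(2*9.81*3.89) = 0.154 m^3/s
Therefore the orifice discharge = 0.154 m^3/s.


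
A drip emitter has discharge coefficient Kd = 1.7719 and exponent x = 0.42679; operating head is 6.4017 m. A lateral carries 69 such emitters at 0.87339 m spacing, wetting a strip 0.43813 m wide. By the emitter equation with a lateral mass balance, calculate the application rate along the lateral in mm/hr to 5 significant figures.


Approach: apply the emitter equation with a lateral mass balance, q = Kd*h^x; Q = n*q; rate = Q/(n*spacing*width).
Step 1 — single emitter flow (q = Kd*h^x):
  q = 1.7719 * 6.4017^0.42679 = 3.913434 L/hr
Step 2 — total lateral flow: Q = 69 * 3.913434 = 270.0269 L/hr
Step 3 — wetted area: A = 69 * 0.87339 * 0.43813 = 26.40343 m^2
Step 4 — application rate: Q/A = 270.0269/26.40343 = 10.227 mm/hr
Therefore the application rate along the lateral = 10.227 mm/hr.


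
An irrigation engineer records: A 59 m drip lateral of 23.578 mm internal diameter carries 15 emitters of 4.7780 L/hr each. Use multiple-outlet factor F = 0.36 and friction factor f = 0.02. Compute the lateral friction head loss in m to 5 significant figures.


Approach: apply Darcy-Weisbach with the multiple-outlet F-factor, Q = n*q/(3600*1000) m^3/s; v = Q/A; hf = F*f*(L/D)*(v^2/(2g)).
Q = 15*4.7780/(3600*1000) = 1.990833e-05 m^3/s
A = pi*(23.578e-3/2)^2 = 4.366202e-04 m^2, so v = Q/A = 0.04559646 m/s
hf = 0.36*0.02*(59/0.023578)*(0.04559646^2/(2*9.81)) = 0.0019092 m
Therefore the lateral friction head loss = 0.0019092 m.


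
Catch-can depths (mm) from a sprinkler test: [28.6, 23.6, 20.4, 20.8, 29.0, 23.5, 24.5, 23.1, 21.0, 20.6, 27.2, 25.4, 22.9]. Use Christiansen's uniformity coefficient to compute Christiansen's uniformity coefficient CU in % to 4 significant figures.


Approach: apply Christiansen's uniformity coefficient, CU = (1 - mean_abs_deviation/mean)*100.
mean = 23.8923 mm
mean |d_i - mean| = 2.34438 mm
CU = (1 - 2.34438/23.8923)*100 = 90.19 %
Therefore Christiansen's uniformity coefficient CU = 90.19 %.


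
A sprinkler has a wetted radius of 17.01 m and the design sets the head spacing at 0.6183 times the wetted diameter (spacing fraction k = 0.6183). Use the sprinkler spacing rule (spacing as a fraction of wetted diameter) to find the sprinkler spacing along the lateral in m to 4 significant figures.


Approach: apply the sprinkler spacing rule (spacing as a fraction of wetted diameter), S = k*(2*R).
S = 0.6183 * (2 * 17.01) = 21.03 m
Therefore the sprinkler spacing along the lateral = 21.03 m.


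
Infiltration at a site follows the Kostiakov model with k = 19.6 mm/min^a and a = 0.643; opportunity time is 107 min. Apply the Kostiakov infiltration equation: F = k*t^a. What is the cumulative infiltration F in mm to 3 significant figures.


F = 19.6 * 107^0.643 = 396 mm
Therefore the cumulative infiltration F = 396 mm.


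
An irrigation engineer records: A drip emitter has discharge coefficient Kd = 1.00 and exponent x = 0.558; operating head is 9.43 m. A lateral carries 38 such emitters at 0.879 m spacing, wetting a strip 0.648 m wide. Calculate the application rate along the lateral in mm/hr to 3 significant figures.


Approach: apply the emitter equation with a lateral mass balance, q = Kd*h^x; Q = n*q; rate = Q/(n*spacing*width).
Step 1 — single emitter flow (q = Kd*h^x):
  q = 1.00 * 9.43^0.558 = 3.4977 L/hr
Step 2 — total lateral flow: Q = 38 * 3.4977 = 132.91 L/hr
Step 3 — wetted area: A = 38 * 0.879 * 0.648 = 21.644 m^2
Step 4 — application rate: Q/A = 132.91/21.644 = 6.14 mm/hr
Therefore the application rate along the lateral = 6.14 mm/hr.


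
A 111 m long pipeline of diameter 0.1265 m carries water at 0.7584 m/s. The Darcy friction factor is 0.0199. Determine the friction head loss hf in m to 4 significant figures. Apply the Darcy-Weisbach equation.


Approach: apply the Darcy-Weisbach equation, hf = f*(L/D)*(v^2/(2g)).
hf = 0.0199 * (111/0.1265) * (0.7584^2 / (2*9.81))
hf = 0.5119 m
Therefore the friction head loss hf = 0.5119 m.


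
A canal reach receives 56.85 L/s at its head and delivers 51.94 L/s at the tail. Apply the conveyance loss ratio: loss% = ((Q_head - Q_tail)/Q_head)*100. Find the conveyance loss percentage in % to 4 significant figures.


loss = ((56.85 - 51.94)/56.85)*100 = 8.637 %
Therefore the conveyance loss percentage = 8.637 %.


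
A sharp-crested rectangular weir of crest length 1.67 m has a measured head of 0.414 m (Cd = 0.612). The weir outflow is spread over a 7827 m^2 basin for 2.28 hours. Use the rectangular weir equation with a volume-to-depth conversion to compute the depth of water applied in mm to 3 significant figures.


Approach: apply the rectangular weir equation with a volume-to-depth conversion, Q = (2/3)*Cd*L*sqrt(2g)*H^1.5; d = Q*t/A * 1000.
Step 1 — weir discharge:
  Q = (2/3)*0.612*1.67*sqrt(2*9.81)*0.414^1.5 = 0.80395 m^3/s
Step 2 — volume: V = 0.80395 * 2.28*3600 = 6598.8 m^3
Step 3 — depth: d = V/A * 1000 = 6598.8/7827 * 1000 = 843 mm
Therefore the depth of water applied = 843 mm.


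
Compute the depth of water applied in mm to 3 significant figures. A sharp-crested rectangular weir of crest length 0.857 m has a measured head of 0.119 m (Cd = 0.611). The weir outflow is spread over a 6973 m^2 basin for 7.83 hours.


Approach: apply the rectangular weir equation with a volume-to-depth conversion, Q = (2/3)*Cd*L*sqrt(2g)*H^1.5; d = Q*t/A * 1000.
Step 1 — weir discharge:
  Q = (2/3)*0.611*0.857*sqrt(2*9.81)*0.119^1.5 = 0.063475 m^3/s
Step 2 — volume: V = 0.063475 * 7.83*3600 = 1789.2 m^3
Step 3 — depth: d = V/A * 1000 = 1789.2/6973 * 1000 = 257 mm
Therefore the depth of water applied = 257 mm.


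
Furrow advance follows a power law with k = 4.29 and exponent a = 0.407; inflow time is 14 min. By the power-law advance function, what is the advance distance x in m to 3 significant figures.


Approach: apply the power-law advance function, x = k*t^a.
x = 4.29 * 14^0.407 = 12.6 m
Therefore the advance distance x = 12.6 m.


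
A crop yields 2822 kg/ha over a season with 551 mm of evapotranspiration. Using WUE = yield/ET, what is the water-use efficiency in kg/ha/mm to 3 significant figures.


WUE = 2822 / 551 = 5.12 kg/ha/mm
Therefore the water-use efficiency = 5.12 kg/ha/mm.


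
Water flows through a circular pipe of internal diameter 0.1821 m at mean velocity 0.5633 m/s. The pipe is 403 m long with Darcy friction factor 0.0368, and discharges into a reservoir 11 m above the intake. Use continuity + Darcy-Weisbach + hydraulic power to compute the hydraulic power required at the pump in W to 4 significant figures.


Approach: apply continuity + Darcy-Weisbach + hydraulic power, Q = A*v; hf = f*(L/D)*(v^2/(2g)); H = static + hf; P = rho*g*Q*H.
Step 1 — flow rate (continuity, Q = A*v):
  A = pi*(0.1821/2)^2 = 0.0260441 m^2
  Q = 0.0260441 * 0.5633 = 0.0146707 m^3/s
Step 2 — friction head loss (Darcy-Weisbach):
  hf = 0.0368 * (403/0.1821) * (0.5633^2 / (2*9.81))
  hf = 1.31711 m
Step 3 — total head: H = 11 + 1.31711 = 12.3171 m
Step 4 — hydraulic power (P = rho*g*Q*H):
  P = 1000 * 9.81 * 0.0146707 * 12.3171 = 1773 W
Therefore the hydraulic power required at the pump = 1773 W.


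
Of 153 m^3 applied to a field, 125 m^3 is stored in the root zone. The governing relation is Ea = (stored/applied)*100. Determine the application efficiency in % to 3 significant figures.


Ea = (125/153)*100 = 81.7 %
Therefore the application efficiency = 81.7 %.


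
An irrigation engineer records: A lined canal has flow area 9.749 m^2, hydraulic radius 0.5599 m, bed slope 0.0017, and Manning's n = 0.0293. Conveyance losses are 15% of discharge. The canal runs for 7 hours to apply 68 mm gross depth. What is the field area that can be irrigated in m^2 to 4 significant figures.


Approach: apply Manning's equation with a conveyance and depth budget, Q = (1/n)*A*R^(2/3)*S^(1/2); Q_field = Q*(1-loss); Area = Q_field*t/(d/1000).
Step 1 — canal discharge (Manning's equation):
  Q = (1/0.0293) * 9.749 * 0.5599^(2/3) * 0.0017^(1/2) = 9.31946 m^3/s
Step 2 — delivered flow: Q_field = 9.31946*(1 - 15/100) = 7.92154 m^3/s
Step 3 — volume delivered: V = 7.92154 * 7*3600 = 199623 m^3
Step 4 — area served: A = V / (depth/1000) = 199623 / 0.068 = 2936000 m^2
Therefore the field area that can be irrigated = 2936000 m^2.


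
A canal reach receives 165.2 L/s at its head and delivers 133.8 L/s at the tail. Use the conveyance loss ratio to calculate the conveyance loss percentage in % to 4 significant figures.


Approach: apply the conveyance loss ratio, loss% = ((Q_head - Q_tail)/Q_head)*100.
loss = ((165.2 - 133.8)/165.2)*100 = 19.01 %
Therefore the conveyance loss percentage = 19.01 %.


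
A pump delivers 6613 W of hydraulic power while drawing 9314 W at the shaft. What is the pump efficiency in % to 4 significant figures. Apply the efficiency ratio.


Approach: apply the efficiency ratio, eta = (P_out/P_in)*100.
eta = (6613 / 9314) * 100 = 71.00 %
Therefore the pump efficiency = 71.00 %.


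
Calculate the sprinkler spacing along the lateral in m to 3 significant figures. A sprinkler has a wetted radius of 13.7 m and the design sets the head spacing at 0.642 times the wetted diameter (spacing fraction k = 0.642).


Approach: apply the sprinkler spacing rule (spacing as a fraction of wetted diameter), S = k*(2*R).
S = 0.642 * (2 * 13.7) = 17.6 m
Therefore the sprinkler spacing along the lateral = 17.6 m.


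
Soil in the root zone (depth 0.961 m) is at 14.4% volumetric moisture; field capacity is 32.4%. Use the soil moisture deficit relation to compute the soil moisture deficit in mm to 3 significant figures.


Approach: apply the soil moisture deficit relation, SMD = (FC - theta)/100 * depth * 1000.
SMD = (32.4 - 14.4)/100 * 0.961 * 1000 = 173 mm
Therefore the soil moisture deficit = 173 mm.


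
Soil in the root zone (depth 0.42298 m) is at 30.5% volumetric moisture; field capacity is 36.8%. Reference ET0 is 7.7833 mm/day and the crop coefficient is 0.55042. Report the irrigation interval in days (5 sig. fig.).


Approach: apply soil-water budget scheduling, SMD = (FC-theta)/100*depth*1000; ETc = ET0*Kc; interval = SMD/ETc.
Step 1 — soil moisture deficit:
  SMD = (36.8 - 30.5)/100 * 0.42298 * 1000 = 26.64774 mm
Step 2 — daily crop ET (ETc = ET0*Kc):
  ETc = 7.7833 * 0.55042 = 4.284084 mm/day
Step 3 — irrigation interval (SMD/ETc):
  interval = 26.64774 / 4.284084 = 6.2202 days
Therefore the irrigation interval = 6.2202 days.


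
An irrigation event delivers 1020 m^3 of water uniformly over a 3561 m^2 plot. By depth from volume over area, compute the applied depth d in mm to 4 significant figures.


Approach: apply depth from volume over area, d = (V/A)*1000.
d = (1020 / 3561) * 1000 = 286.4 mm
Therefore the applied depth d = 286.4 mm.


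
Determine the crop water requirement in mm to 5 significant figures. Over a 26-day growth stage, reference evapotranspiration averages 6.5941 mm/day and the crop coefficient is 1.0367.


Approach: apply the crop water requirement relation, CWR = ET0 * Kc * days.
CWR = 6.5941 * 1.0367 * 26 = 177.74 mm
Therefore the crop water requirement = 177.74 mm.


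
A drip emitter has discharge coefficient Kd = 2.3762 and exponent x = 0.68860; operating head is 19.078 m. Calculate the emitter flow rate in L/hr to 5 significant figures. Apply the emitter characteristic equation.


Approach: apply the emitter characteristic equation, q = Kd * h^x.
q = 2.3762 * 19.078^0.68860 = 18.099 L/hr
Therefore the emitter flow rate = 18.099 L/hr.


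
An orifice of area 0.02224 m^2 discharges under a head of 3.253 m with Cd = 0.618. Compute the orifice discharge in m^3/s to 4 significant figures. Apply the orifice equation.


Approach: apply the orifice equation, Q = Cd*A*sqrt(2*g*h).
Q = 0.618 * 0.02224 * sqrt(2*9.81*3.253) = 0.1098 m^3/s
Therefore the orifice discharge = 0.1098 m^3/s.


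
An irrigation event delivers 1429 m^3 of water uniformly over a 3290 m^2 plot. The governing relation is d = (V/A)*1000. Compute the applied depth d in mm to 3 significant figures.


d = (1429 / 3290) * 1000 = 434 mm
Therefore the applied depth d = 434 mm.


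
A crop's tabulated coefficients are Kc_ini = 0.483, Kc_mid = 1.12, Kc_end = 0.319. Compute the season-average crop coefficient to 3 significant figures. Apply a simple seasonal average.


Approach: apply a simple seasonal average, Kc_avg = (Kc_ini + Kc_mid + Kc_end)/3.
Kc_avg = (0.483 + 1.12 + 0.319)/3 = 0.641
Therefore the season-average crop coefficient = 0.641.
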